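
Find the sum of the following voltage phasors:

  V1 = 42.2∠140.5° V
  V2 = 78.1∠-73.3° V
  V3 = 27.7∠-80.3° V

Step 1 — Convert each phasor to rectangular form:
  V1 = 42.2·(cos(140.5°) + j·sin(140.5°)) = -32.56 + j26.84 V
  V2 = 78.1·(cos(-73.3°) + j·sin(-73.3°)) = 22.44 - j74.81 V
  V3 = 27.7·(cos(-80.3°) + j·sin(-80.3°)) = 4.667 - j27.3 V
Step 2 — Sum components: V_total = -5.453 - j75.27 V.
Step 3 — Convert to polar: |V_total| = 75.46 V, ∠V_total = -94.1°.

V_total = 75.46∠-94.1° V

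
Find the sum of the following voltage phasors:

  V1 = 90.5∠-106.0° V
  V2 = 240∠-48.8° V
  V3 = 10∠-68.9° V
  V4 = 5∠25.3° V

Step 1 — Convert each phasor to rectangular form:
  V1 = 90.5·(cos(-106.0°) + j·sin(-106.0°)) = -24.95 - j86.99 V
  V2 = 240·(cos(-48.8°) + j·sin(-48.8°)) = 158.1 - j180.6 V
  V3 = 10·(cos(-68.9°) + j·sin(-68.9°)) = 3.6 - j9.33 V
  V4 = 5·(cos(25.3°) + j·sin(25.3°)) = 4.52 + j2.137 V
Step 2 — Sum components: V_total = 141.3 - j274.8 V.
Step 3 — Convert to polar: |V_total| = 309 V, ∠V_total = -62.8°.

V_total = 309∠-62.8° V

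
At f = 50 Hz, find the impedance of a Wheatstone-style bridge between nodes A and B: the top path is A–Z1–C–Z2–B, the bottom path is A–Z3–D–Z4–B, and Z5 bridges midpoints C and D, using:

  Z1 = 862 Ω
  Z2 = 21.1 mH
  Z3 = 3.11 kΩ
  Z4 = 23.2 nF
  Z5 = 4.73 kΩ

Step 1 — Angular frequency: ω = 2π·f = 2π·50 = 314.2 rad/s.
Step 2 — Component impedances:
  Z1: Z = R = 862 Ω
  Z2: Z = jωL = j·314.2·0.0211 = 0 + j6.629 Ω
  Z3: Z = R = 3110 Ω
  Z4: Z = 1/(jωC) = -j/(ω·C) = 0 - j1.372e+05 Ω
  Z5: Z = R = 4730 Ω
Step 3 — Bridge requires nodal analysis (the Z5 bridge couples midpoints C and D, so the two paths cannot be reduced to a simple series/parallel combination). Setting node B to ground and injecting 1 A at node A, the 3-node admittance system at A, C, D solves to V_A = Z_AB = 776.6 + j5.029 Ω = 776.6∠0.4° Ω.

Z = 776.6 + j5.029 Ω = 776.6∠0.4° Ω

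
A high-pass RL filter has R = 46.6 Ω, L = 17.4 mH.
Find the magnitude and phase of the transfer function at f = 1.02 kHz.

Step 1 — Angular frequency: ω = 2π·1020 = 6409 rad/s.
Step 2 — Transfer function: H(jω) = jωL/(R + jωL).
Step 3 — Numerator jωL = j·111.5; denominator R + jωL = 46.6 + j111.5.
Step 4 — H = 0.8513 + j0.3558.
Step 5 — Magnitude: |H| = 0.9227 (-0.7 dB); phase: φ = 22.7°.

|H| = 0.9227 (-0.7 dB), φ = 22.7°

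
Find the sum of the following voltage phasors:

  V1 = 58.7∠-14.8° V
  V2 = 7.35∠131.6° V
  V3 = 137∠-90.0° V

Step 1 — Convert each phasor to rectangular form:
  V1 = 58.7·(cos(-14.8°) + j·sin(-14.8°)) = 56.75 - j14.99 V
  V2 = 7.35·(cos(131.6°) + j·sin(131.6°)) = -4.88 + j5.496 V
  V3 = 137·(cos(-90.0°) + j·sin(-90.0°)) = 0 - j137 V
Step 2 — Sum components: V_total = 51.87 - j146.5 V.
Step 3 — Convert to polar: |V_total| = 155.4 V, ∠V_total = -70.5°.

V_total = 155.4∠-70.5° V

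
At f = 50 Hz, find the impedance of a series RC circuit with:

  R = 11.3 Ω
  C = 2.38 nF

Step 1 — Angular frequency: ω = 2π·f = 2π·50 = 314.2 rad/s.
Step 2 — Component impedances:
  R: Z = R = 11.3 Ω
  C: Z = 1/(jωC) = -j/(ω·C) = 0 - j1.337e+06 Ω
Step 3 — Series combination: Z_total = R + C = 11.3 - j1.337e+06 Ω = 1.337e+06∠-90.0° Ω.

Z = 11.3 - j1.337e+06 Ω = 1.337e+06∠-90.0° Ω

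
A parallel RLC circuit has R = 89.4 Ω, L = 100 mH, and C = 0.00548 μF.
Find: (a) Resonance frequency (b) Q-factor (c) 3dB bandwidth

Step 1 — Resonance: ω₀ = 1/√(LC) = 1/√(0.1·5.48e-09) = 4.272e+04 rad/s.
Step 2 — f₀ = ω₀/(2π) = 6799 Hz.
Step 3 — Parallel Q: Q = R/(ω₀L) = 89.4/(4.272e+04·0.1) = 0.02093.
Step 4 — Bandwidth: Δω = ω₀/Q = 2.041e+06 rad/s; BW = Δω/(2π) = 3.249e+05 Hz.

(a) f₀ = 6799 Hz  (b) Q = 0.02093  (c) BW = 3.249e+05 Hz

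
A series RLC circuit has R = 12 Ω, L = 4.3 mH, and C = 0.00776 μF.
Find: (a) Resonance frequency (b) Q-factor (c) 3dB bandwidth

Step 1 — Resonance condition Im(Z)=0 gives ω₀ = 1/√(LC).
Step 2 — ω₀ = 1/√(0.0043·7.76e-09) = 1.731e+05 rad/s.
Step 3 — f₀ = ω₀/(2π) = 2.755e+04 Hz.
Step 4 — Series Q: Q = ω₀L/R = 1.731e+05·0.0043/12 = 62.03.
Step 5 — 3dB bandwidth: Δω = ω₀/Q = 2791 rad/s; BW = Δω/(2π) = 444.2 Hz.

(a) f₀ = 2.755e+04 Hz  (b) Q = 62.03  (c) BW = 444.2 Hz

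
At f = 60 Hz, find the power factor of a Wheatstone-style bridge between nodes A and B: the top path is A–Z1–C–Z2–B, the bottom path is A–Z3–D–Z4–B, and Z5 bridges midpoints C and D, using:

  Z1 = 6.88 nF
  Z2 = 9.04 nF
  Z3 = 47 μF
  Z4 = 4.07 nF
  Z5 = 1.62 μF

Step 1 — Angular frequency: ω = 2π·f = 2π·60 = 377 rad/s.
Step 2 — Component impedances:
  Z1: Z = 1/(jωC) = -j/(ω·C) = 0 - j3.855e+05 Ω
  Z2: Z = 1/(jωC) = -j/(ω·C) = 0 - j2.934e+05 Ω
  Z3: Z = 1/(jωC) = -j/(ω·C) = 0 - j56.44 Ω
  Z4: Z = 1/(jωC) = -j/(ω·C) = 0 - j6.517e+05 Ω
  Z5: Z = 1/(jωC) = -j/(ω·C) = 0 - j1637 Ω
Step 3 — Bridge requires nodal analysis (the Z5 bridge couples midpoints C and D, so the two paths cannot be reduced to a simple series/parallel combination). Setting node B to ground and injecting 1 A at node A, the 3-node admittance system at A, C, D solves to V_A = Z_AB = 0 - j2.032e+05 Ω = 2.032e+05∠-90.0° Ω.
Step 4 — Power factor: PF = cos(φ) = Re(Z)/|Z| = 0/2.032e+05 = 0.
Step 5 — Type: Im(Z) = -2.032e+05 ⇒ leading (phase φ = -90.0°).

PF = 0 (leading, φ = -90.0°)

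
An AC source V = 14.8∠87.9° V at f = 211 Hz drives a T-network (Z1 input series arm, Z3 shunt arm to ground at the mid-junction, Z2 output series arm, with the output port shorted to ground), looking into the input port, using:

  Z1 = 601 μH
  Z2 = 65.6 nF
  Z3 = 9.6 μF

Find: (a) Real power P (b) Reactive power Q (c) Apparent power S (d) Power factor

Step 1 — Angular frequency: ω = 2π·f = 2π·211 = 1326 rad/s.
Step 2 — Component impedances:
  Z1: Z = jωL = j·1326·0.000601 = 0 + j0.7968 Ω
  Z2: Z = 1/(jωC) = -j/(ω·C) = 0 - j1.15e+04 Ω
  Z3: Z = 1/(jωC) = -j/(ω·C) = 0 - j78.57 Ω
Step 3 — With the output port shorted to ground, the output series arm Z2 runs from the junction to ground; the shunt arm Z3 also runs from the junction to ground. They appear in parallel: Z3 || Z2 = 0 - j78.04 Ω.
Step 4 — Series with input arm Z1: Z_in = Z1 + (Z3 || Z2) = 0 - j77.24 Ω = 77.24∠-90.0° Ω.
Step 5 — Source phasor: V = 14.8∠87.9° V = 0.5423 + j14.79 V.
Step 6 — Current: I = V / Z = -0.1915 + j0.007021 A = 0.1916∠177.9° A.
Step 7 — Complex power: S = V·I* = 0 - j2.836 VA.
Step 8 — Real power: P = Re(S) = 0 W.
Step 9 — Reactive power: Q = Im(S) = -2.836 VAR.
Step 10 — Apparent power: |S| = 2.836 VA.
Step 11 — Power factor: PF = P/|S| = 0 (leading).

(a) P = 0 W  (b) Q = -2.836 VAR  (c) S = 2.836 VA  (d) PF = 0 (leading)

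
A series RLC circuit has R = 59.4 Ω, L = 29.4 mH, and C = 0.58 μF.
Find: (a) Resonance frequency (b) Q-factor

Step 1 — Resonance condition Im(Z)=0 gives ω₀ = 1/√(LC).
Step 2 — ω₀ = 1/√(0.0294·5.8e-07) = 7658 rad/s.
Step 3 — f₀ = ω₀/(2π) = 1219 Hz.
Step 4 — Series Q: Q = ω₀L/R = 7658·0.0294/59.4 = 3.79.

(a) f₀ = 1219 Hz  (b) Q = 3.79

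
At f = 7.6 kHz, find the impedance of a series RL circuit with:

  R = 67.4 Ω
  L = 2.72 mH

Step 1 — Angular frequency: ω = 2π·f = 2π·7600 = 4.775e+04 rad/s.
Step 2 — Component impedances:
  R: Z = R = 67.4 Ω
  L: Z = jωL = j·4.775e+04·0.00272 = 0 + j129.9 Ω
Step 3 — Series combination: Z_total = R + L = 67.4 + j129.9 Ω = 146.3∠62.6° Ω.

Z = 67.4 + j129.9 Ω = 146.3∠62.6° Ω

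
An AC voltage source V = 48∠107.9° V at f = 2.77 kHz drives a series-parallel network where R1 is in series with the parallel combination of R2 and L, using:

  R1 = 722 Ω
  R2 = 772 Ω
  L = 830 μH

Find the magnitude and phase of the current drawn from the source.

Step 1 — Angular frequency: ω = 2π·f = 2π·2770 = 1.74e+04 rad/s.
Step 2 — Component impedances:
  R1: Z = R = 722 Ω
  R2: Z = R = 772 Ω
  L: Z = jωL = j·1.74e+04·0.00083 = 0 + j14.45 Ω
Step 3 — Parallel branch: R2 || L = 1/(1/R2 + 1/L) = 0.2702 + j14.44 Ω.
Step 4 — Series with R1: Z_total = R1 + (R2 || L) = 722.3 + j14.44 Ω = 722.4∠1.1° Ω.
Step 5 — Source phasor: V = 48∠107.9° V = -14.75 + j45.68 V.
Step 6 — Ohm's law: I = V / Z_total = (-14.75 + j45.68) / (722.3 + j14.44) = -0.01915 + j0.06362 A.
Step 7 — Convert to polar: |I| = 0.06644 A, ∠I = 106.8°.

I = 0.06644∠106.8° A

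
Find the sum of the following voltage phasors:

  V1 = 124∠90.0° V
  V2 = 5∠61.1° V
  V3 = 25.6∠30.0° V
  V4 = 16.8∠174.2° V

Step 1 — Convert each phasor to rectangular form:
  V1 = 124·(cos(90.0°) + j·sin(90.0°)) = 0 + j124 V
  V2 = 5·(cos(61.1°) + j·sin(61.1°)) = 2.416 + j4.377 V
  V3 = 25.6·(cos(30.0°) + j·sin(30.0°)) = 22.17 + j12.8 V
  V4 = 16.8·(cos(174.2°) + j·sin(174.2°)) = -16.71 + j1.698 V
Step 2 — Sum components: V_total = 7.873 + j142.9 V.
Step 3 — Convert to polar: |V_total| = 143.1 V, ∠V_total = 86.8°.

V_total = 143.1∠86.8° V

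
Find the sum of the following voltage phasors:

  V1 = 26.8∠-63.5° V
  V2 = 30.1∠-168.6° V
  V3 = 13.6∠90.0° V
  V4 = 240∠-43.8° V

Step 1 — Convert each phasor to rectangular form:
  V1 = 26.8·(cos(-63.5°) + j·sin(-63.5°)) = 11.96 - j23.98 V
  V2 = 30.1·(cos(-168.6°) + j·sin(-168.6°)) = -29.51 - j5.949 V
  V3 = 13.6·(cos(90.0°) + j·sin(90.0°)) = 0 + j13.6 V
  V4 = 240·(cos(-43.8°) + j·sin(-43.8°)) = 173.2 - j166.1 V
Step 2 — Sum components: V_total = 155.7 - j182.4 V.
Step 3 — Convert to polar: |V_total| = 239.8 V, ∠V_total = -49.5°.

V_total = 239.8∠-49.5° V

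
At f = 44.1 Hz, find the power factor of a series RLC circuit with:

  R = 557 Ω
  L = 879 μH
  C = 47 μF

Step 1 — Angular frequency: ω = 2π·f = 2π·44.1 = 277.1 rad/s.
Step 2 — Component impedances:
  R: Z = R = 557 Ω
  L: Z = jωL = j·277.1·0.000879 = 0 + j0.2436 Ω
  C: Z = 1/(jωC) = -j/(ω·C) = 0 - j76.79 Ω
Step 3 — Series combination: Z_total = R + L + C = 557 - j76.54 Ω = 562.2∠-7.8° Ω.
Step 4 — Power factor: PF = cos(φ) = Re(Z)/|Z| = 557/562.23 = 0.9907.
Step 5 — Type: Im(Z) = -76.54 ⇒ leading (phase φ = -7.8°).

PF = 0.9907 (leading, φ = -7.8°)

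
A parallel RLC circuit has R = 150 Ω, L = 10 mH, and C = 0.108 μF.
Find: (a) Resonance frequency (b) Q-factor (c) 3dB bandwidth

Step 1 — Resonance: ω₀ = 1/√(LC) = 1/√(0.01·1.08e-07) = 3.043e+04 rad/s.
Step 2 — f₀ = ω₀/(2π) = 4843 Hz.
Step 3 — Parallel Q: Q = R/(ω₀L) = 150/(3.043e+04·0.01) = 0.493.
Step 4 — Bandwidth: Δω = ω₀/Q = 6.173e+04 rad/s; BW = Δω/(2π) = 9824 Hz.

(a) f₀ = 4843 Hz  (b) Q = 0.493  (c) BW = 9824 Hz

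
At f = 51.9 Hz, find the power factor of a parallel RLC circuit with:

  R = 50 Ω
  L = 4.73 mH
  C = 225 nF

Step 1 — Angular frequency: ω = 2π·f = 2π·51.9 = 326.1 rad/s.
Step 2 — Component impedances:
  R: Z = R = 50 Ω
  L: Z = jωL = j·326.1·0.00473 = 0 + j1.542 Ω
  C: Z = 1/(jωC) = -j/(ω·C) = 0 - j1.363e+04 Ω
Step 3 — Parallel combination: 1/Z_total = 1/R + 1/L + 1/C; Z_total = 0.04755 + j1.541 Ω = 1.542∠88.2° Ω.
Step 4 — Power factor: PF = cos(φ) = Re(Z)/|Z| = 0.04755/1.542 = 0.03084.
Step 5 — Type: Im(Z) = 1.541 ⇒ lagging (phase φ = 88.2°).

PF = 0.03084 (lagging, φ = 88.2°)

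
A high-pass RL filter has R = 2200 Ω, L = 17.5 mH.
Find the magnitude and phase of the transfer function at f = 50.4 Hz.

Step 1 — Angular frequency: ω = 2π·50.4 = 316.7 rad/s.
Step 2 — Transfer function: H(jω) = jωL/(R + jωL).
Step 3 — Numerator jωL = j·5.542; denominator R + jωL = 2200 + j5.542.
Step 4 — H = 6.345e-06 + j0.002519.
Step 5 — Magnitude: |H| = 0.002519 (-52.0 dB); phase: φ = 89.9°.

|H| = 0.002519 (-52.0 dB), φ = 89.9°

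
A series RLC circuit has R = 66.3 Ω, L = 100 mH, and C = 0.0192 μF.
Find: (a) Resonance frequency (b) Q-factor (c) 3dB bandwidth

Step 1 — Resonance: ω₀ = 1/√(LC) = 1/√(0.1·1.92e-08) = 2.282e+04 rad/s.
Step 2 — f₀ = ω₀/(2π) = 3632 Hz.
Step 3 — Series Q: Q = ω₀L/R = 2.282e+04·0.1/66.3 = 34.42.
Step 4 — Bandwidth: Δω = ω₀/Q = 663 rad/s; BW = Δω/(2π) = 105.5 Hz.

(a) f₀ = 3632 Hz  (b) Q = 34.42  (c) BW = 105.5 Hz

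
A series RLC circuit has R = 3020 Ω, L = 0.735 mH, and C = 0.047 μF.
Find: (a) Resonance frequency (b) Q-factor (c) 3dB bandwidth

Step 1 — Resonance condition Im(Z)=0 gives ω₀ = 1/√(LC).
Step 2 — ω₀ = 1/√(0.000735·4.7e-08) = 1.701e+05 rad/s.
Step 3 — f₀ = ω₀/(2π) = 2.708e+04 Hz.
Step 4 — Series Q: Q = ω₀L/R = 1.701e+05·0.000735/3020 = 0.04141.
Step 5 — 3dB bandwidth: Δω = ω₀/Q = 4.109e+06 rad/s; BW = Δω/(2π) = 6.539e+05 Hz.

(a) f₀ = 2.708e+04 Hz  (b) Q = 0.04141  (c) BW = 6.539e+05 Hz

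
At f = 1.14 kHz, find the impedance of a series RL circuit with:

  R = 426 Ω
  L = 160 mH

Step 1 — Angular frequency: ω = 2π·f = 2π·1140 = 7163 rad/s.
Step 2 — Component impedances:
  R: Z = R = 426 Ω
  L: Z = jωL = j·7163·0.16 = 0 + j1146 Ω
Step 3 — Series combination: Z_total = R + L = 426 + j1146 Ω = 1223∠69.6° Ω.

Z = 426 + j1146 Ω = 1223∠69.6° Ω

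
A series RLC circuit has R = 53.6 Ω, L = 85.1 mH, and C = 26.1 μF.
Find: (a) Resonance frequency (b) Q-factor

Step 1 — Resonance condition Im(Z)=0 gives ω₀ = 1/√(LC).
Step 2 — ω₀ = 1/√(0.0851·2.61e-05) = 671 rad/s.
Step 3 — f₀ = ω₀/(2π) = 106.8 Hz.
Step 4 — Series Q: Q = ω₀L/R = 671·0.0851/53.6 = 1.065.

(a) f₀ = 106.8 Hz  (b) Q = 1.065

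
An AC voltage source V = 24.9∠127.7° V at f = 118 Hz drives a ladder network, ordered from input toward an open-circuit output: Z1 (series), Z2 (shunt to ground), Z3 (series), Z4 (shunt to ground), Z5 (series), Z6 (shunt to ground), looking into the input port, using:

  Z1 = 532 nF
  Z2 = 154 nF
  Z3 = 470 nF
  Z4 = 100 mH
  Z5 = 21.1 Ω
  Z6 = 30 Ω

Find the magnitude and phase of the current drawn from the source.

Step 1 — Angular frequency: ω = 2π·f = 2π·118 = 741.4 rad/s.
Step 2 — Component impedances:
  Z1: Z = 1/(jωC) = -j/(ω·C) = 0 - j2535 Ω
  Z2: Z = 1/(jωC) = -j/(ω·C) = 0 - j8758 Ω
  Z3: Z = 1/(jωC) = -j/(ω·C) = 0 - j2870 Ω
  Z4: Z = jωL = j·741.4·0.1 = 0 + j74.14 Ω
  Z5: Z = R = 21.1 Ω
  Z6: Z = R = 30 Ω
Step 3 — Ladder network (open output): work backward from the far end, alternating series and parallel combinations. Z_in = 19.73 - j4683 Ω = 4683∠-89.8° Ω.
Step 4 — Source phasor: V = 24.9∠127.7° V = -15.23 + j19.7 V.
Step 5 — Ohm's law: I = V / Z_total = (-15.23 + j19.7) / (19.73 - j4683) = -0.00422 - j0.003234 A.
Step 6 — Convert to polar: |I| = 0.005317 A, ∠I = -142.5°.

I = 0.005317∠-142.5° A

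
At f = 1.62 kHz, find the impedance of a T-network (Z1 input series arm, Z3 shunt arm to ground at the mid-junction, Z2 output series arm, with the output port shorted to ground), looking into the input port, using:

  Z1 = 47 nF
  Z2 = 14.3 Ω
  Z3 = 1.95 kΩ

Step 1 — Angular frequency: ω = 2π·f = 2π·1620 = 1.018e+04 rad/s.
Step 2 — Component impedances:
  Z1: Z = 1/(jωC) = -j/(ω·C) = 0 - j2090 Ω
  Z2: Z = R = 14.3 Ω
  Z3: Z = R = 1950 Ω
Step 3 — With the output port shorted to ground, the output series arm Z2 runs from the junction to ground; the shunt arm Z3 also runs from the junction to ground. They appear in parallel: Z3 || Z2 = 14.2 Ω.
Step 4 — Series with input arm Z1: Z_in = Z1 + (Z3 || Z2) = 14.2 - j2090 Ω = 2090∠-89.6° Ω.

Z = 14.2 - j2090 Ω = 2090∠-89.6° Ω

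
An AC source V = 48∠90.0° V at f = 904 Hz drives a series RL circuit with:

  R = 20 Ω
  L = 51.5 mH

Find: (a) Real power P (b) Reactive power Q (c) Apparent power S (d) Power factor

Step 1 — Angular frequency: ω = 2π·f = 2π·904 = 5680 rad/s.
Step 2 — Component impedances:
  R: Z = R = 20 Ω
  L: Z = jωL = j·5680·0.0515 = 0 + j292.5 Ω
Step 3 — Series combination: Z_total = R + L = 20 + j292.5 Ω = 293.2∠86.1° Ω.
Step 4 — Source phasor: V = 48∠90.0° V = 0 + j48 V.
Step 5 — Current: I = V / Z = 0.1633 + j0.01117 A = 0.1637∠3.9° A.
Step 6 — Complex power: S = V·I* = 0.536 + j7.84 VA.
Step 7 — Real power: P = Re(S) = 0.536 W.
Step 8 — Reactive power: Q = Im(S) = 7.84 VAR.
Step 9 — Apparent power: |S| = 7.858 VA.
Step 10 — Power factor: PF = P/|S| = 0.06821 (lagging).

(a) P = 0.536 W  (b) Q = 7.84 VAR  (c) S = 7.858 VA  (d) PF = 0.06821 (lagging)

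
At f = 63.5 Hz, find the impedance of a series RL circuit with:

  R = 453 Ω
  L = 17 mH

Step 1 — Angular frequency: ω = 2π·f = 2π·63.5 = 399 rad/s.
Step 2 — Component impedances:
  R: Z = R = 453 Ω
  L: Z = jωL = j·399·0.017 = 0 + j6.783 Ω
Step 3 — Series combination: Z_total = R + L = 453 + j6.783 Ω = 453.1∠0.9° Ω.

Z = 453 + j6.783 Ω = 453.1∠0.9° Ω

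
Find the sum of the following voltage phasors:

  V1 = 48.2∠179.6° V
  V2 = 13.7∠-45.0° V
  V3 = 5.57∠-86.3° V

Step 1 — Convert each phasor to rectangular form:
  V1 = 48.2·(cos(179.6°) + j·sin(179.6°)) = -48.2 + j0.3365 V
  V2 = 13.7·(cos(-45.0°) + j·sin(-45.0°)) = 9.687 - j9.687 V
  V3 = 5.57·(cos(-86.3°) + j·sin(-86.3°)) = 0.3594 - j5.558 V
Step 2 — Sum components: V_total = -38.15 - j14.91 V.
Step 3 — Convert to polar: |V_total| = 40.96 V, ∠V_total = -158.7°.

V_total = 40.96∠-158.7° V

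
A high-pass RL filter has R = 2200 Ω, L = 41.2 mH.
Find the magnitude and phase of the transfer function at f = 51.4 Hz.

Step 1 — Angular frequency: ω = 2π·51.4 = 323 rad/s.
Step 2 — Transfer function: H(jω) = jωL/(R + jωL).
Step 3 — Numerator jωL = j·13.31; denominator R + jωL = 2200 + j13.31.
Step 4 — H = 3.658e-05 + j0.006048.
Step 5 — Magnitude: |H| = 0.006048 (-44.4 dB); phase: φ = 89.7°.

|H| = 0.006048 (-44.4 dB), φ = 89.7°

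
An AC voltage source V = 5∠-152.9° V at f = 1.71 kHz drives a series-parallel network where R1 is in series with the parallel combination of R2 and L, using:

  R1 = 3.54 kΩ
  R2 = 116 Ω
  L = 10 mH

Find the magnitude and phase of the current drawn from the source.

Step 1 — Angular frequency: ω = 2π·f = 2π·1710 = 1.074e+04 rad/s.
Step 2 — Component impedances:
  R1: Z = R = 3540 Ω
  R2: Z = R = 116 Ω
  L: Z = jωL = j·1.074e+04·0.01 = 0 + j107.4 Ω
Step 3 — Parallel branch: R2 || L = 1/(1/R2 + 1/L) = 53.56 + j57.83 Ω.
Step 4 — Series with R1: Z_total = R1 + (R2 || L) = 3594 + j57.83 Ω = 3594∠0.9° Ω.
Step 5 — Source phasor: V = 5∠-152.9° V = -4.451 - j2.278 V.
Step 6 — Ohm's law: I = V / Z_total = (-4.451 - j2.278) / (3594 + j57.83) = -0.001248 - j0.0006137 A.
Step 7 — Convert to polar: |I| = 0.001391 A, ∠I = -153.8°.

I = 0.001391∠-153.8° A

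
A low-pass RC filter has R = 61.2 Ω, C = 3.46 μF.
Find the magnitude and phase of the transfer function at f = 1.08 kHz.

Step 1 — Angular frequency: ω = 2π·1080 = 6786 rad/s.
Step 2 — Transfer function: H(jω) = 1/(1 + jωRC).
Step 3 — Denominator: 1 + jωRC = 1 + j·6786·61.2·3.46e-06 = 1 + j1.437.
Step 4 — H = 0.3263 - j0.4689.
Step 5 — Magnitude: |H| = 0.5712 (-4.9 dB); phase: φ = -55.2°.

|H| = 0.5712 (-4.9 dB), φ = -55.2°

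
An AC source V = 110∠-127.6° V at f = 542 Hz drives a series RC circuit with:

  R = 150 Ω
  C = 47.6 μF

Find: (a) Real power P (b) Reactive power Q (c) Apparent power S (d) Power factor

Step 1 — Angular frequency: ω = 2π·f = 2π·542 = 3405 rad/s.
Step 2 — Component impedances:
  R: Z = R = 150 Ω
  C: Z = 1/(jωC) = -j/(ω·C) = 0 - j6.169 Ω
Step 3 — Series combination: Z_total = R + C = 150 - j6.169 Ω = 150.1∠-2.4° Ω.
Step 4 — Source phasor: V = 110∠-127.6° V = -67.12 - j87.15 V.
Step 5 — Current: I = V / Z = -0.4228 - j0.5984 A = 0.7327∠-125.2° A.
Step 6 — Complex power: S = V·I* = 80.53 - j3.312 VA.
Step 7 — Real power: P = Re(S) = 80.53 W.
Step 8 — Reactive power: Q = Im(S) = -3.312 VAR.
Step 9 — Apparent power: |S| = 80.6 VA.
Step 10 — Power factor: PF = P/|S| = 0.9992 (leading).

(a) P = 80.53 W  (b) Q = -3.312 VAR  (c) S = 80.6 VA  (d) PF = 0.9992 (leading)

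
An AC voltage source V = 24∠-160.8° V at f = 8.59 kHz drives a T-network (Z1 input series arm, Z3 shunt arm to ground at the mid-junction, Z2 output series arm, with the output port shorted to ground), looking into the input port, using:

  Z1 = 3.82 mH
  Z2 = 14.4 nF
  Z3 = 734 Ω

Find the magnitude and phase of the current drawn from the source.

Step 1 — Angular frequency: ω = 2π·f = 2π·8590 = 5.397e+04 rad/s.
Step 2 — Component impedances:
  Z1: Z = jωL = j·5.397e+04·0.00382 = 0 + j206.2 Ω
  Z2: Z = 1/(jωC) = -j/(ω·C) = 0 - j1287 Ω
  Z3: Z = R = 734 Ω
Step 3 — With the output port shorted to ground, the output series arm Z2 runs from the junction to ground; the shunt arm Z3 also runs from the junction to ground. They appear in parallel: Z3 || Z2 = 553.8 - j315.9 Ω.
Step 4 — Series with input arm Z1: Z_in = Z1 + (Z3 || Z2) = 553.8 - j109.7 Ω = 564.5∠-11.2° Ω.
Step 5 — Source phasor: V = 24∠-160.8° V = -22.67 - j7.893 V.
Step 6 — Ohm's law: I = V / Z_total = (-22.67 - j7.893) / (553.8 - j109.7) = -0.03666 - j0.02152 A.
Step 7 — Convert to polar: |I| = 0.04251 A, ∠I = -149.6°.

I = 0.04251∠-149.6° A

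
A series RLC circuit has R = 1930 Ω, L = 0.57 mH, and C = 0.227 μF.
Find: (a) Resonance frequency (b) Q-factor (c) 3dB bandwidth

Step 1 — Resonance condition Im(Z)=0 gives ω₀ = 1/√(LC).
Step 2 — ω₀ = 1/√(0.00057·2.27e-07) = 8.791e+04 rad/s.
Step 3 — f₀ = ω₀/(2π) = 1.399e+04 Hz.
Step 4 — Series Q: Q = ω₀L/R = 8.791e+04·0.00057/1930 = 0.02596.
Step 5 — 3dB bandwidth: Δω = ω₀/Q = 3.386e+06 rad/s; BW = Δω/(2π) = 5.389e+05 Hz.

(a) f₀ = 1.399e+04 Hz  (b) Q = 0.02596  (c) BW = 5.389e+05 Hz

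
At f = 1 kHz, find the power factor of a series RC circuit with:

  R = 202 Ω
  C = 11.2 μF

Step 1 — Angular frequency: ω = 2π·f = 2π·1000 = 6283 rad/s.
Step 2 — Component impedances:
  R: Z = R = 202 Ω
  C: Z = 1/(jωC) = -j/(ω·C) = 0 - j14.21 Ω
Step 3 — Series combination: Z_total = R + C = 202 - j14.21 Ω = 202.5∠-4.0° Ω.
Step 4 — Power factor: PF = cos(φ) = Re(Z)/|Z| = 202/202.5 = 0.9975.
Step 5 — Type: Im(Z) = -14.21 ⇒ leading (phase φ = -4.0°).

PF = 0.9975 (leading, φ = -4.0°)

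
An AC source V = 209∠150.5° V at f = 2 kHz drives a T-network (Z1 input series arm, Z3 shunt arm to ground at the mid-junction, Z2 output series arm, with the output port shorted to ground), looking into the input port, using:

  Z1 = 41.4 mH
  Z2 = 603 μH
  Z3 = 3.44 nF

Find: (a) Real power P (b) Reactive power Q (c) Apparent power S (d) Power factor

Step 1 — Angular frequency: ω = 2π·f = 2π·2000 = 1.257e+04 rad/s.
Step 2 — Component impedances:
  Z1: Z = jωL = j·1.257e+04·0.0414 = 0 + j520.2 Ω
  Z2: Z = jωL = j·1.257e+04·0.000603 = 0 + j7.578 Ω
  Z3: Z = 1/(jωC) = -j/(ω·C) = 0 - j2.313e+04 Ω
Step 3 — With the output port shorted to ground, the output series arm Z2 runs from the junction to ground; the shunt arm Z3 also runs from the junction to ground. They appear in parallel: Z3 || Z2 = 0 + j7.58 Ω.
Step 4 — Series with input arm Z1: Z_in = Z1 + (Z3 || Z2) = 0 + j527.8 Ω = 527.8∠90.0° Ω.
Step 5 — Source phasor: V = 209∠150.5° V = -181.9 + j102.9 V.
Step 6 — Current: I = V / Z = 0.195 + j0.3446 A = 0.396∠60.5° A.
Step 7 — Complex power: S = V·I* = 0 + j82.76 VA.
Step 8 — Real power: P = Re(S) = 0 W.
Step 9 — Reactive power: Q = Im(S) = 82.76 VAR.
Step 10 — Apparent power: |S| = 82.76 VA.
Step 11 — Power factor: PF = P/|S| = 0 (lagging).

(a) P = 0 W  (b) Q = 82.76 VAR  (c) S = 82.76 VA  (d) PF = 0 (lagging)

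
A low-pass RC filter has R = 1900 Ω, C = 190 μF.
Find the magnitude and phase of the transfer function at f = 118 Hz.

Step 1 — Angular frequency: ω = 2π·118 = 741.4 rad/s.
Step 2 — Transfer function: H(jω) = 1/(1 + jωRC).
Step 3 — Denominator: 1 + jωRC = 1 + j·741.4·1900·0.00019 = 1 + j267.7.
Step 4 — H = 1.396e-05 - j0.003736.
Step 5 — Magnitude: |H| = 0.003736 (-48.6 dB); phase: φ = -89.8°.

|H| = 0.003736 (-48.6 dB), φ = -89.8°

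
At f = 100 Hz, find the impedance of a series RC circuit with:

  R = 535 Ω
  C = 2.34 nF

Step 1 — Angular frequency: ω = 2π·f = 2π·100 = 628.3 rad/s.
Step 2 — Component impedances:
  R: Z = R = 535 Ω
  C: Z = 1/(jωC) = -j/(ω·C) = 0 - j6.801e+05 Ω
Step 3 — Series combination: Z_total = R + C = 535 - j6.801e+05 Ω = 6.801e+05∠-90.0° Ω.

Z = 535 - j6.801e+05 Ω = 6.801e+05∠-90.0° Ω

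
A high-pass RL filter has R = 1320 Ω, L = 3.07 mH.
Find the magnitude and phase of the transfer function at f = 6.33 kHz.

Step 1 — Angular frequency: ω = 2π·6330 = 3.977e+04 rad/s.
Step 2 — Transfer function: H(jω) = jωL/(R + jωL).
Step 3 — Numerator jωL = j·122.1; denominator R + jωL = 1320 + j122.1.
Step 4 — H = 0.008484 + j0.09172.
Step 5 — Magnitude: |H| = 0.09211 (-20.7 dB); phase: φ = 84.7°.

|H| = 0.09211 (-20.7 dB), φ = 84.7°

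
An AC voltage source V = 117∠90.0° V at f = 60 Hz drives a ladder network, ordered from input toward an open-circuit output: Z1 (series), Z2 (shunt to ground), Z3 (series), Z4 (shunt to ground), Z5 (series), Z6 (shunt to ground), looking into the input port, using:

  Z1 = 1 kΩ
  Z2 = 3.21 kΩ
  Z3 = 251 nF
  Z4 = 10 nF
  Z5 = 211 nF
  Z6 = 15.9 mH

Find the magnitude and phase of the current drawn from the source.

Step 1 — Angular frequency: ω = 2π·f = 2π·60 = 377 rad/s.
Step 2 — Component impedances:
  Z1: Z = R = 1000 Ω
  Z2: Z = R = 3210 Ω
  Z3: Z = 1/(jωC) = -j/(ω·C) = 0 - j1.057e+04 Ω
  Z4: Z = 1/(jωC) = -j/(ω·C) = 0 - j2.653e+05 Ω
  Z5: Z = 1/(jωC) = -j/(ω·C) = 0 - j1.257e+04 Ω
  Z6: Z = jωL = j·377·0.0159 = 0 + j5.994 Ω
Step 3 — Ladder network (open output): work backward from the far end, alternating series and parallel combinations. Z_in = 4146 - j447.6 Ω = 4170∠-6.2° Ω.
Step 4 — Source phasor: V = 117∠90.0° V = 0 + j117 V.
Step 5 — Ohm's law: I = V / Z_total = (0 + j117) / (4146 - j447.6) = -0.003011 + j0.02789 A.
Step 6 — Convert to polar: |I| = 0.02805 A, ∠I = 96.2°.

I = 0.02805∠96.2° A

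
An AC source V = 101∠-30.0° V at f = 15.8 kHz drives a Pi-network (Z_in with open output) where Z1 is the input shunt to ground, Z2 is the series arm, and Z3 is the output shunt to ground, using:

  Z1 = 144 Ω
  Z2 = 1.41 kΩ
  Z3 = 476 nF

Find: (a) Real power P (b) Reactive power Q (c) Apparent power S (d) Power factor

Step 1 — Angular frequency: ω = 2π·f = 2π·1.58e+04 = 9.927e+04 rad/s.
Step 2 — Component impedances:
  Z1: Z = R = 144 Ω
  Z2: Z = R = 1410 Ω
  Z3: Z = 1/(jωC) = -j/(ω·C) = 0 - j21.16 Ω
Step 3 — With open output, the series arm Z2 and the output shunt Z3 appear in series to ground: Z2 + Z3 = 1410 - j21.16 Ω.
Step 4 — Parallel with input shunt Z1: Z_in = Z1 || (Z2 + Z3) = 130.7 - j0.1817 Ω = 130.7∠-0.1° Ω.
Step 5 — Source phasor: V = 101∠-30.0° V = 87.47 - j50.5 V.
Step 6 — Current: I = V / Z = 0.67 - j0.3856 A = 0.773∠-29.9° A.
Step 7 — Complex power: S = V·I* = 78.07 - j0.1086 VA.
Step 8 — Real power: P = Re(S) = 78.07 W.
Step 9 — Reactive power: Q = Im(S) = -0.1086 VAR.
Step 10 — Apparent power: |S| = 78.07 VA.
Step 11 — Power factor: PF = P/|S| = 1 (leading).

(a) P = 78.07 W  (b) Q = -0.1086 VAR  (c) S = 78.07 VA  (d) PF = 1 (leading)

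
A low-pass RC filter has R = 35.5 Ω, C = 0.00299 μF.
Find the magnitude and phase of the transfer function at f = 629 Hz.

Step 1 — Angular frequency: ω = 2π·629 = 3952 rad/s.
Step 2 — Transfer function: H(jω) = 1/(1 + jωRC).
Step 3 — Denominator: 1 + jωRC = 1 + j·3952·35.5·2.99e-09 = 1 + j0.0004195.
Step 4 — H = 1 - j0.0004195.
Step 5 — Magnitude: |H| = 1 (-0.0 dB); phase: φ = -0.0°.

|H| = 1 (-0.0 dB), φ = -0.0°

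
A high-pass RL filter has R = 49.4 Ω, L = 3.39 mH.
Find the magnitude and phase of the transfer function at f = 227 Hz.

Step 1 — Angular frequency: ω = 2π·227 = 1426 rad/s.
Step 2 — Transfer function: H(jω) = jωL/(R + jωL).
Step 3 — Numerator jωL = j·4.835; denominator R + jωL = 49.4 + j4.835.
Step 4 — H = 0.009489 + j0.09695.
Step 5 — Magnitude: |H| = 0.09741 (-20.2 dB); phase: φ = 84.4°.

|H| = 0.09741 (-20.2 dB), φ = 84.4°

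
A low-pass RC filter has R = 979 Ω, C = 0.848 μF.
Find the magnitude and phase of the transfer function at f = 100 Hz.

Step 1 — Angular frequency: ω = 2π·100 = 628.3 rad/s.
Step 2 — Transfer function: H(jω) = 1/(1 + jωRC).
Step 3 — Denominator: 1 + jωRC = 1 + j·628.3·979·8.48e-07 = 1 + j0.5216.
Step 4 — H = 0.7861 - j0.4101.
Step 5 — Magnitude: |H| = 0.8866 (-1.0 dB); phase: φ = -27.5°.

|H| = 0.8866 (-1.0 dB), φ = -27.5°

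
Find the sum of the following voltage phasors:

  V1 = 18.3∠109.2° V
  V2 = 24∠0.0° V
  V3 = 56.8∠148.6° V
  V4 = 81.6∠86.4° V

Step 1 — Convert each phasor to rectangular form:
  V1 = 18.3·(cos(109.2°) + j·sin(109.2°)) = -6.018 + j17.28 V
  V2 = 24·(cos(0.0°) + j·sin(0.0°)) = 24 V
  V3 = 56.8·(cos(148.6°) + j·sin(148.6°)) = -48.48 + j29.59 V
  V4 = 81.6·(cos(86.4°) + j·sin(86.4°)) = 5.124 + j81.44 V
Step 2 — Sum components: V_total = -25.38 + j128.3 V.
Step 3 — Convert to polar: |V_total| = 130.8 V, ∠V_total = 101.2°.

V_total = 130.8∠101.2° V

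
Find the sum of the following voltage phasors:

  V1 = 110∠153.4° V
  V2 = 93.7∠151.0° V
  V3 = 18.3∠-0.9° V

Step 1 — Convert each phasor to rectangular form:
  V1 = 110·(cos(153.4°) + j·sin(153.4°)) = -98.36 + j49.25 V
  V2 = 93.7·(cos(151.0°) + j·sin(151.0°)) = -81.95 + j45.43 V
  V3 = 18.3·(cos(-0.9°) + j·sin(-0.9°)) = 18.3 - j0.2874 V
Step 2 — Sum components: V_total = -162 + j94.39 V.
Step 3 — Convert to polar: |V_total| = 187.5 V, ∠V_total = 149.8°.

V_total = 187.5∠149.8° V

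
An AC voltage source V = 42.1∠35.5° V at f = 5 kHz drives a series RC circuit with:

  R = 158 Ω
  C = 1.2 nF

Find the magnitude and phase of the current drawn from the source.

Step 1 — Angular frequency: ω = 2π·f = 2π·5000 = 3.142e+04 rad/s.
Step 2 — Component impedances:
  R: Z = R = 158 Ω
  C: Z = 1/(jωC) = -j/(ω·C) = 0 - j2.653e+04 Ω
Step 3 — Series combination: Z_total = R + C = 158 - j2.653e+04 Ω = 2.653e+04∠-89.7° Ω.
Step 4 — Source phasor: V = 42.1∠35.5° V = 34.27 + j24.45 V.
Step 5 — Ohm's law: I = V / Z_total = (34.27 + j24.45) / (158 - j2.653e+04) = -0.0009139 + j0.001298 A.
Step 6 — Convert to polar: |I| = 0.001587 A, ∠I = 125.2°.

I = 0.001587∠125.2° A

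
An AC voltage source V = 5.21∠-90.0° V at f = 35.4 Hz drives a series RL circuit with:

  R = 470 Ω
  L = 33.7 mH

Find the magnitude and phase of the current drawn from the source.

Step 1 — Angular frequency: ω = 2π·f = 2π·35.4 = 222.4 rad/s.
Step 2 — Component impedances:
  R: Z = R = 470 Ω
  L: Z = jωL = j·222.4·0.0337 = 0 + j7.496 Ω
Step 3 — Series combination: Z_total = R + L = 470 + j7.496 Ω = 470.1∠0.9° Ω.
Step 4 — Source phasor: V = 5.21∠-90.0° V = 0 - j5.21 V.
Step 5 — Ohm's law: I = V / Z_total = (0 - j5.21) / (470 + j7.496) = -0.0001767 - j0.01108 A.
Step 6 — Convert to polar: |I| = 0.01108 A, ∠I = -90.9°.

I = 0.01108∠-90.9° A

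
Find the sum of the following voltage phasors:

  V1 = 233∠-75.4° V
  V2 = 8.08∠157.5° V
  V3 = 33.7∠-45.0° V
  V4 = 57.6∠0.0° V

Step 1 — Convert each phasor to rectangular form:
  V1 = 233·(cos(-75.4°) + j·sin(-75.4°)) = 58.73 - j225.5 V
  V2 = 8.08·(cos(157.5°) + j·sin(157.5°)) = -7.465 + j3.092 V
  V3 = 33.7·(cos(-45.0°) + j·sin(-45.0°)) = 23.83 - j23.83 V
  V4 = 57.6·(cos(0.0°) + j·sin(0.0°)) = 57.6 V
Step 2 — Sum components: V_total = 132.7 - j246.2 V.
Step 3 — Convert to polar: |V_total| = 279.7 V, ∠V_total = -61.7°.

V_total = 279.7∠-61.7° V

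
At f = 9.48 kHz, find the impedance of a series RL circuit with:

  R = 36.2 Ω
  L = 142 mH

Step 1 — Angular frequency: ω = 2π·f = 2π·9480 = 5.956e+04 rad/s.
Step 2 — Component impedances:
  R: Z = R = 36.2 Ω
  L: Z = jωL = j·5.956e+04·0.142 = 0 + j8458 Ω
Step 3 — Series combination: Z_total = R + L = 36.2 + j8458 Ω = 8458∠89.8° Ω.

Z = 36.2 + j8458 Ω = 8458∠89.8° Ω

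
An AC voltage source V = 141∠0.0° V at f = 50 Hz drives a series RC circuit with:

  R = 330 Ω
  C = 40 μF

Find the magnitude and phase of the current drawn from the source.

Step 1 — Angular frequency: ω = 2π·f = 2π·50 = 314.2 rad/s.
Step 2 — Component impedances:
  R: Z = R = 330 Ω
  C: Z = 1/(jωC) = -j/(ω·C) = 0 - j79.58 Ω
Step 3 — Series combination: Z_total = R + C = 330 - j79.58 Ω = 339.5∠-13.6° Ω.
Step 4 — Source phasor: V = 141∠0.0° V = 141 V.
Step 5 — Ohm's law: I = V / Z_total = (141) / (330 - j79.58) = 0.4038 + j0.09737 A.
Step 6 — Convert to polar: |I| = 0.4154 A, ∠I = 13.6°.

I = 0.4154∠13.6° A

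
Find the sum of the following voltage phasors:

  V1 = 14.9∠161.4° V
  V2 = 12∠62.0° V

Step 1 — Convert each phasor to rectangular form:
  V1 = 14.9·(cos(161.4°) + j·sin(161.4°)) = -14.12 + j4.752 V
  V2 = 12·(cos(62.0°) + j·sin(62.0°)) = 5.634 + j10.6 V
Step 2 — Sum components: V_total = -8.488 + j15.35 V.
Step 3 — Convert to polar: |V_total| = 17.54 V, ∠V_total = 118.9°.

V_total = 17.54∠118.9° V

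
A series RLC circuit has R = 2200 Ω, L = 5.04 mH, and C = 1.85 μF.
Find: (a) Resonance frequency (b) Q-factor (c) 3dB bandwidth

Step 1 — Resonance condition Im(Z)=0 gives ω₀ = 1/√(LC).
Step 2 — ω₀ = 1/√(0.00504·1.85e-06) = 1.036e+04 rad/s.
Step 3 — f₀ = ω₀/(2π) = 1648 Hz.
Step 4 — Series Q: Q = ω₀L/R = 1.036e+04·0.00504/2200 = 0.02373.
Step 5 — 3dB bandwidth: Δω = ω₀/Q = 4.365e+05 rad/s; BW = Δω/(2π) = 6.947e+04 Hz.

(a) f₀ = 1648 Hz  (b) Q = 0.02373  (c) BW = 6.947e+04 Hz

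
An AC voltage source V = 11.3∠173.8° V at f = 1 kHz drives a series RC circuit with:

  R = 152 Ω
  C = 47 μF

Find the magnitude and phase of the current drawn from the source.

Step 1 — Angular frequency: ω = 2π·f = 2π·1000 = 6283 rad/s.
Step 2 — Component impedances:
  R: Z = R = 152 Ω
  C: Z = 1/(jωC) = -j/(ω·C) = 0 - j3.386 Ω
Step 3 — Series combination: Z_total = R + C = 152 - j3.386 Ω = 152∠-1.3° Ω.
Step 4 — Source phasor: V = 11.3∠173.8° V = -11.23 + j1.22 V.
Step 5 — Ohm's law: I = V / Z_total = (-11.23 + j1.22) / (152 - j3.386) = -0.07405 + j0.006379 A.
Step 6 — Convert to polar: |I| = 0.07432 A, ∠I = 175.1°.

I = 0.07432∠175.1° A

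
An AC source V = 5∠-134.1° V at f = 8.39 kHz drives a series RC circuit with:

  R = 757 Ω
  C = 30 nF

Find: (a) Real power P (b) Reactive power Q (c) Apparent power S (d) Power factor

Step 1 — Angular frequency: ω = 2π·f = 2π·8390 = 5.272e+04 rad/s.
Step 2 — Component impedances:
  R: Z = R = 757 Ω
  C: Z = 1/(jωC) = -j/(ω·C) = 0 - j632.3 Ω
Step 3 — Series combination: Z_total = R + C = 757 - j632.3 Ω = 986.3∠-39.9° Ω.
Step 4 — Source phasor: V = 5∠-134.1° V = -3.48 - j3.591 V.
Step 5 — Current: I = V / Z = -0.0003737 - j0.005055 A = 0.005069∠-94.2° A.
Step 6 — Complex power: S = V·I* = 0.01945 - j0.01625 VA.
Step 7 — Real power: P = Re(S) = 0.01945 W.
Step 8 — Reactive power: Q = Im(S) = -0.01625 VAR.
Step 9 — Apparent power: |S| = 0.02535 VA.
Step 10 — Power factor: PF = P/|S| = 0.7675 (leading).

(a) P = 0.01945 W  (b) Q = -0.01625 VAR  (c) S = 0.02535 VA  (d) PF = 0.7675 (leading)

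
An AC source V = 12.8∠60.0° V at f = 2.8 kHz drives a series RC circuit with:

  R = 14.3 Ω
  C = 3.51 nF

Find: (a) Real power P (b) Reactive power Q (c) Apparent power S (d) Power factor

Step 1 — Angular frequency: ω = 2π·f = 2π·2800 = 1.759e+04 rad/s.
Step 2 — Component impedances:
  R: Z = R = 14.3 Ω
  C: Z = 1/(jωC) = -j/(ω·C) = 0 - j1.619e+04 Ω
Step 3 — Series combination: Z_total = R + C = 14.3 - j1.619e+04 Ω = 1.619e+04∠-89.9° Ω.
Step 4 — Source phasor: V = 12.8∠60.0° V = 6.4 + j11.09 V.
Step 5 — Current: I = V / Z = -0.0006842 + j0.0003958 A = 0.0007904∠149.9° A.
Step 6 — Complex power: S = V·I* = 8.934e-06 - j0.01012 VA.
Step 7 — Real power: P = Re(S) = 8.934e-06 W.
Step 8 — Reactive power: Q = Im(S) = -0.01012 VAR.
Step 9 — Apparent power: |S| = 0.01012 VA.
Step 10 — Power factor: PF = P/|S| = 0.000883 (leading).

(a) P = 8.934e-06 W  (b) Q = -0.01012 VAR  (c) S = 0.01012 VA  (d) PF = 0.000883 (leading)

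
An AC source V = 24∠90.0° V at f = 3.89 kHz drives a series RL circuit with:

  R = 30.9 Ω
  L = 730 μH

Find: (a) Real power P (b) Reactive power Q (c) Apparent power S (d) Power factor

Step 1 — Angular frequency: ω = 2π·f = 2π·3890 = 2.444e+04 rad/s.
Step 2 — Component impedances:
  R: Z = R = 30.9 Ω
  L: Z = jωL = j·2.444e+04·0.00073 = 0 + j17.84 Ω
Step 3 — Series combination: Z_total = R + L = 30.9 + j17.84 Ω = 35.68∠30.0° Ω.
Step 4 — Source phasor: V = 24∠90.0° V = 0 + j24 V.
Step 5 — Current: I = V / Z = 0.3363 + j0.5825 A = 0.6726∠60.0° A.
Step 6 — Complex power: S = V·I* = 13.98 + j8.072 VA.
Step 7 — Real power: P = Re(S) = 13.98 W.
Step 8 — Reactive power: Q = Im(S) = 8.072 VAR.
Step 9 — Apparent power: |S| = 16.14 VA.
Step 10 — Power factor: PF = P/|S| = 0.866 (lagging).

(a) P = 13.98 W  (b) Q = 8.072 VAR  (c) S = 16.14 VA  (d) PF = 0.866 (lagging)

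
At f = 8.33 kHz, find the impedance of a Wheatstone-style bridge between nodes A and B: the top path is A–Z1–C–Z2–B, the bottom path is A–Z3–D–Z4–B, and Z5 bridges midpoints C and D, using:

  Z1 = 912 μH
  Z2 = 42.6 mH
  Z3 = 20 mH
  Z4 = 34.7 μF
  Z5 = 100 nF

Step 1 — Angular frequency: ω = 2π·f = 2π·8330 = 5.234e+04 rad/s.
Step 2 — Component impedances:
  Z1: Z = jωL = j·5.234e+04·0.000912 = 0 + j47.73 Ω
  Z2: Z = jωL = j·5.234e+04·0.0426 = 0 + j2230 Ω
  Z3: Z = jωL = j·5.234e+04·0.02 = 0 + j1047 Ω
  Z4: Z = 1/(jωC) = -j/(ω·C) = 0 - j0.5506 Ω
  Z5: Z = 1/(jωC) = -j/(ω·C) = 0 - j191.1 Ω
Step 3 — Bridge requires nodal analysis (the Z5 bridge couples midpoints C and D, so the two paths cannot be reduced to a simple series/parallel combination). Setting node B to ground and injecting 1 A at node A, the 3-node admittance system at A, C, D solves to V_A = Z_AB = 0 - j191.3 Ω = 191.3∠-90.0° Ω.

Z = 0 - j191.3 Ω = 191.3∠-90.0° Ω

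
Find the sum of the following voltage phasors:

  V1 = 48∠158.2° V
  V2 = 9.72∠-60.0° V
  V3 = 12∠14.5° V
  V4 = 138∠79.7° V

Step 1 — Convert each phasor to rectangular form:
  V1 = 48·(cos(158.2°) + j·sin(158.2°)) = -44.57 + j17.83 V
  V2 = 9.72·(cos(-60.0°) + j·sin(-60.0°)) = 4.86 - j8.418 V
  V3 = 12·(cos(14.5°) + j·sin(14.5°)) = 11.62 + j3.005 V
  V4 = 138·(cos(79.7°) + j·sin(79.7°)) = 24.67 + j135.8 V
Step 2 — Sum components: V_total = -3.415 + j148.2 V.
Step 3 — Convert to polar: |V_total| = 148.2 V, ∠V_total = 91.3°.

V_total = 148.2∠91.3° V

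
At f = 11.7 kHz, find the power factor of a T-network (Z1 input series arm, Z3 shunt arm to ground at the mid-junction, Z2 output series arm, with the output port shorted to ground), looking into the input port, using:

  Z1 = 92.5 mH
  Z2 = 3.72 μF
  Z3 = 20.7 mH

Step 1 — Angular frequency: ω = 2π·f = 2π·1.17e+04 = 7.351e+04 rad/s.
Step 2 — Component impedances:
  Z1: Z = jωL = j·7.351e+04·0.0925 = 0 + j6800 Ω
  Z2: Z = 1/(jωC) = -j/(ω·C) = 0 - j3.657 Ω
  Z3: Z = jωL = j·7.351e+04·0.0207 = 0 + j1522 Ω
Step 3 — With the output port shorted to ground, the output series arm Z2 runs from the junction to ground; the shunt arm Z3 also runs from the junction to ground. They appear in parallel: Z3 || Z2 = 0 - j3.666 Ω.
Step 4 — Series with input arm Z1: Z_in = Z1 + (Z3 || Z2) = 0 + j6796 Ω = 6796∠90.0° Ω.
Step 5 — Power factor: PF = cos(φ) = Re(Z)/|Z| = 0/6796 = 0.
Step 6 — Type: Im(Z) = 6796 ⇒ lagging (phase φ = 90.0°).

PF = 0 (lagging, φ = 90.0°)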